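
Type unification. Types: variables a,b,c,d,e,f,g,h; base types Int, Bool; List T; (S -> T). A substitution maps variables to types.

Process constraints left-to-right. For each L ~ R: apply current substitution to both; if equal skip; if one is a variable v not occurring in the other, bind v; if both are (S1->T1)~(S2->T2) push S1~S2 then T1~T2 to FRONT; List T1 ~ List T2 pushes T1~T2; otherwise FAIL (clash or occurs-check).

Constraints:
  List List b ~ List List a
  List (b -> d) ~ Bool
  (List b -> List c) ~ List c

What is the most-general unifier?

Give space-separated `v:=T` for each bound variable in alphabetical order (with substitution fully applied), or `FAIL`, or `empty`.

step 1: unify List List b ~ List List a  [subst: {-} | 2 pending]
  -> decompose List: push List b~List a
step 2: unify List b ~ List a  [subst: {-} | 2 pending]
  -> decompose List: push b~a
step 3: unify b ~ a  [subst: {-} | 2 pending]
  bind b := a
step 4: unify List (a -> d) ~ Bool  [subst: {b:=a} | 1 pending]
  clash: List (a -> d) vs Bool

Answer: FAIL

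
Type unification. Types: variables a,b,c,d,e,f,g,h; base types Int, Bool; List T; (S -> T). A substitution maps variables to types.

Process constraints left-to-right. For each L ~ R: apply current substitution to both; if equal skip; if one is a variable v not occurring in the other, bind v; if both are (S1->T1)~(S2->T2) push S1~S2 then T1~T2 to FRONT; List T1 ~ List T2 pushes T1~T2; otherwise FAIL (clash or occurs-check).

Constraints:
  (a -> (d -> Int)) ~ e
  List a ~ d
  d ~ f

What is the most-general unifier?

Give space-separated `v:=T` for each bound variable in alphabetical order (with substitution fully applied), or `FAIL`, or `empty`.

step 1: unify (a -> (d -> Int)) ~ e  [subst: {-} | 2 pending]
  bind e := (a -> (d -> Int))
step 2: unify List a ~ d  [subst: {e:=(a -> (d -> Int))} | 1 pending]
  bind d := List a
step 3: unify List a ~ f  [subst: {e:=(a -> (d -> Int)), d:=List a} | 0 pending]
  bind f := List a

Answer: d:=List a e:=(a -> (List a -> Int)) f:=List a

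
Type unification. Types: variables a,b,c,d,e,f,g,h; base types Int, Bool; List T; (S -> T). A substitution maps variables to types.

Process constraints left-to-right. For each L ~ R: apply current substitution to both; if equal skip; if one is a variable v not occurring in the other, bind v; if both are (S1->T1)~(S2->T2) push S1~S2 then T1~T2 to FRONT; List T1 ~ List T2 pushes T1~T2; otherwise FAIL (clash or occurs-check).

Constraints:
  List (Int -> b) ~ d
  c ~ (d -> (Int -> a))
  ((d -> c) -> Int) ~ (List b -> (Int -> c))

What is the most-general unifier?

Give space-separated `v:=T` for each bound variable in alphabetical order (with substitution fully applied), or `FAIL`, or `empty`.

step 1: unify List (Int -> b) ~ d  [subst: {-} | 2 pending]
  bind d := List (Int -> b)
step 2: unify c ~ (List (Int -> b) -> (Int -> a))  [subst: {d:=List (Int -> b)} | 1 pending]
  bind c := (List (Int -> b) -> (Int -> a))
step 3: unify ((List (Int -> b) -> (List (Int -> b) -> (Int -> a))) -> Int) ~ (List b -> (Int -> (List (Int -> b) -> (Int -> a))))  [subst: {d:=List (Int -> b), c:=(List (Int -> b) -> (Int -> a))} | 0 pending]
  -> decompose arrow: push (List (Int -> b) -> (List (Int -> b) -> (Int -> a)))~List b, Int~(Int -> (List (Int -> b) -> (Int -> a)))
step 4: unify (List (Int -> b) -> (List (Int -> b) -> (Int -> a))) ~ List b  [subst: {d:=List (Int -> b), c:=(List (Int -> b) -> (Int -> a))} | 1 pending]
  clash: (List (Int -> b) -> (List (Int -> b) -> (Int -> a))) vs List b

Answer: FAIL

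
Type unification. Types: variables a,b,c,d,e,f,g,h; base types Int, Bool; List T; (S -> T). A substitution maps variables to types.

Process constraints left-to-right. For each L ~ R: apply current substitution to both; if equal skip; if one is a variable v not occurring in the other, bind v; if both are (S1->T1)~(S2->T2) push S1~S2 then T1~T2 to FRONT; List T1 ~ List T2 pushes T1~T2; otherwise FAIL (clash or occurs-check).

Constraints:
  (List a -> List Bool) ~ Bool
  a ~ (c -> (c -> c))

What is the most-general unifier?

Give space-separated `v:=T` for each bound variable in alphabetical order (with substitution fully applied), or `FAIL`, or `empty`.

step 1: unify (List a -> List Bool) ~ Bool  [subst: {-} | 1 pending]
  clash: (List a -> List Bool) vs Bool

Answer: FAIL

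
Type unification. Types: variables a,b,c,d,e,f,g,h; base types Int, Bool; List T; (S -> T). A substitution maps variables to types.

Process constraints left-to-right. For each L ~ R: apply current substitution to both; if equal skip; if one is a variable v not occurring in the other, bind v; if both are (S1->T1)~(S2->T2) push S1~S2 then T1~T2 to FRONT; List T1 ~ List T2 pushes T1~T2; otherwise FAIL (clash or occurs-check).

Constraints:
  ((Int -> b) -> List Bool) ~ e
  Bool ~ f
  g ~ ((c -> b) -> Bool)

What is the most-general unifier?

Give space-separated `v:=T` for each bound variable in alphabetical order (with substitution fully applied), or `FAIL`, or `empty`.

step 1: unify ((Int -> b) -> List Bool) ~ e  [subst: {-} | 2 pending]
  bind e := ((Int -> b) -> List Bool)
step 2: unify Bool ~ f  [subst: {e:=((Int -> b) -> List Bool)} | 1 pending]
  bind f := Bool
step 3: unify g ~ ((c -> b) -> Bool)  [subst: {e:=((Int -> b) -> List Bool), f:=Bool} | 0 pending]
  bind g := ((c -> b) -> Bool)

Answer: e:=((Int -> b) -> List Bool) f:=Bool g:=((c -> b) -> Bool)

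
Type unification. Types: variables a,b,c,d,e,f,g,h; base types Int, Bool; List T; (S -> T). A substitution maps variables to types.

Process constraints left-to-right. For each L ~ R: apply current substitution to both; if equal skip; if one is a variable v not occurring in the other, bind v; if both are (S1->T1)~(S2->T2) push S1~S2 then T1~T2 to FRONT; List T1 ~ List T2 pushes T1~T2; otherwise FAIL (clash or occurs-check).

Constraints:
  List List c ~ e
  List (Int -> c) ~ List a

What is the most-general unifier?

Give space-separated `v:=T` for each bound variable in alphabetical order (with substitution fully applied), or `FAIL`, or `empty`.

Answer: a:=(Int -> c) e:=List List c

Derivation:
step 1: unify List List c ~ e  [subst: {-} | 1 pending]
  bind e := List List c
step 2: unify List (Int -> c) ~ List a  [subst: {e:=List List c} | 0 pending]
  -> decompose List: push (Int -> c)~a
step 3: unify (Int -> c) ~ a  [subst: {e:=List List c} | 0 pending]
  bind a := (Int -> c)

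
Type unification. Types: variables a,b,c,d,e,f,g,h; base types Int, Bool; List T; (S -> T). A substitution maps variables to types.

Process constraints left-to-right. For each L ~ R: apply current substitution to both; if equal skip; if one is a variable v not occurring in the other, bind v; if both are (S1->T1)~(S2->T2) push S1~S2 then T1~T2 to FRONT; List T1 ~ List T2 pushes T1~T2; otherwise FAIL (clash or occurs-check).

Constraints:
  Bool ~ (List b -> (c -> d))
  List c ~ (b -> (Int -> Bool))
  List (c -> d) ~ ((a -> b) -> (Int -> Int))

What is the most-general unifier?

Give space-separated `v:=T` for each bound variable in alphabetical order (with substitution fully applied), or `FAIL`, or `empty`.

Answer: FAIL

Derivation:
step 1: unify Bool ~ (List b -> (c -> d))  [subst: {-} | 2 pending]
  clash: Bool vs (List b -> (c -> d))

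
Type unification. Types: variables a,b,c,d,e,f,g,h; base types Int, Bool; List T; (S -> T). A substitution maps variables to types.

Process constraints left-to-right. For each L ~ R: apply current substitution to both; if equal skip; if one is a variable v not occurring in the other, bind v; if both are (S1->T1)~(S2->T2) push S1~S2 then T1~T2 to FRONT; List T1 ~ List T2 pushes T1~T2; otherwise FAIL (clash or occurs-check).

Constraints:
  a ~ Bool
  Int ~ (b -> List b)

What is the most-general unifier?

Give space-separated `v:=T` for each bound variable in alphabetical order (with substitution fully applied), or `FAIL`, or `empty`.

step 1: unify a ~ Bool  [subst: {-} | 1 pending]
  bind a := Bool
step 2: unify Int ~ (b -> List b)  [subst: {a:=Bool} | 0 pending]
  clash: Int vs (b -> List b)

Answer: FAIL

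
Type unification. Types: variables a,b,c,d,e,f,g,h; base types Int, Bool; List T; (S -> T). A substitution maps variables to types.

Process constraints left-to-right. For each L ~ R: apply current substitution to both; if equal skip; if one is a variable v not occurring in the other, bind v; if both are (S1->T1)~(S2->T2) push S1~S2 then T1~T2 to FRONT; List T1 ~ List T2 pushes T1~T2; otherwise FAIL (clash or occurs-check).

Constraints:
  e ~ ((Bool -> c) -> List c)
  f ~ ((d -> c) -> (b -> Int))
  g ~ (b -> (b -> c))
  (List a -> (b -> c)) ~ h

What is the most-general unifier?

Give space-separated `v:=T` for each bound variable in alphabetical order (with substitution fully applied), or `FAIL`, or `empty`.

step 1: unify e ~ ((Bool -> c) -> List c)  [subst: {-} | 3 pending]
  bind e := ((Bool -> c) -> List c)
step 2: unify f ~ ((d -> c) -> (b -> Int))  [subst: {e:=((Bool -> c) -> List c)} | 2 pending]
  bind f := ((d -> c) -> (b -> Int))
step 3: unify g ~ (b -> (b -> c))  [subst: {e:=((Bool -> c) -> List c), f:=((d -> c) -> (b -> Int))} | 1 pending]
  bind g := (b -> (b -> c))
step 4: unify (List a -> (b -> c)) ~ h  [subst: {e:=((Bool -> c) -> List c), f:=((d -> c) -> (b -> Int)), g:=(b -> (b -> c))} | 0 pending]
  bind h := (List a -> (b -> c))

Answer: e:=((Bool -> c) -> List c) f:=((d -> c) -> (b -> Int)) g:=(b -> (b -> c)) h:=(List a -> (b -> c))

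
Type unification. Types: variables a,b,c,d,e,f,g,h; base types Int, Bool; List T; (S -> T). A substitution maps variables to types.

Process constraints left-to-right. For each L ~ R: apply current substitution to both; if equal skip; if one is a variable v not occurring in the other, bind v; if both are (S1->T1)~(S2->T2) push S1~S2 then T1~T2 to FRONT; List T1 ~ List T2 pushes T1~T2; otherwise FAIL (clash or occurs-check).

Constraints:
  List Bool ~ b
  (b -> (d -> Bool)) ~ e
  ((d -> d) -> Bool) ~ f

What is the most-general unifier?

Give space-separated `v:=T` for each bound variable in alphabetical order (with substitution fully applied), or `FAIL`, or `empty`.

Answer: b:=List Bool e:=(List Bool -> (d -> Bool)) f:=((d -> d) -> Bool)

Derivation:
step 1: unify List Bool ~ b  [subst: {-} | 2 pending]
  bind b := List Bool
step 2: unify (List Bool -> (d -> Bool)) ~ e  [subst: {b:=List Bool} | 1 pending]
  bind e := (List Bool -> (d -> Bool))
step 3: unify ((d -> d) -> Bool) ~ f  [subst: {b:=List Bool, e:=(List Bool -> (d -> Bool))} | 0 pending]
  bind f := ((d -> d) -> Bool)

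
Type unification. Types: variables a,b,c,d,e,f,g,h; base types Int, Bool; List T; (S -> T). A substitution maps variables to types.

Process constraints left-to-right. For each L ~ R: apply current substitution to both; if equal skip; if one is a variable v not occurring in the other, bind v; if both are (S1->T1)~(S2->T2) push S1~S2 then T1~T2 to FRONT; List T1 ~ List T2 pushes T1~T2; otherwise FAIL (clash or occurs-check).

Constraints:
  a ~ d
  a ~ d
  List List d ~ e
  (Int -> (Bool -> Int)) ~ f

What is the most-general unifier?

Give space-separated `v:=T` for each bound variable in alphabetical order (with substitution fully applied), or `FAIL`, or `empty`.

step 1: unify a ~ d  [subst: {-} | 3 pending]
  bind a := d
step 2: unify d ~ d  [subst: {a:=d} | 2 pending]
  -> identical, skip
step 3: unify List List d ~ e  [subst: {a:=d} | 1 pending]
  bind e := List List d
step 4: unify (Int -> (Bool -> Int)) ~ f  [subst: {a:=d, e:=List List d} | 0 pending]
  bind f := (Int -> (Bool -> Int))

Answer: a:=d e:=List List d f:=(Int -> (Bool -> Int))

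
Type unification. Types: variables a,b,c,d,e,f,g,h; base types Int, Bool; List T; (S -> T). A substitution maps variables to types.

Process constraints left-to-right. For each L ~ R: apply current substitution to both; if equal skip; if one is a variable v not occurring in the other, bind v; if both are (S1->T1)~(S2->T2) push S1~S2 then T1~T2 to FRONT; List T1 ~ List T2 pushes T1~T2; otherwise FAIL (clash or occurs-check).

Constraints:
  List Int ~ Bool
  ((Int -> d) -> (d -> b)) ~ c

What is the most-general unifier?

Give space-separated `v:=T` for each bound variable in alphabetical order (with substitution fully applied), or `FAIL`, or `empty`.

step 1: unify List Int ~ Bool  [subst: {-} | 1 pending]
  clash: List Int vs Bool

Answer: FAIL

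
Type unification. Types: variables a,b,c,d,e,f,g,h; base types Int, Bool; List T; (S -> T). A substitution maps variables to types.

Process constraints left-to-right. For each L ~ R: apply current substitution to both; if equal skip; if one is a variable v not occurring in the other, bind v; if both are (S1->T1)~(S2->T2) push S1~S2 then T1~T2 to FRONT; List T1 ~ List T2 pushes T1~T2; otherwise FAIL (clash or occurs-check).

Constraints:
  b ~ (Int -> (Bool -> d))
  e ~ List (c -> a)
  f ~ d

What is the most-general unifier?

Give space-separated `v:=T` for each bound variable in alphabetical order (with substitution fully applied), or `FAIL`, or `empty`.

Answer: b:=(Int -> (Bool -> d)) e:=List (c -> a) f:=d

Derivation:
step 1: unify b ~ (Int -> (Bool -> d))  [subst: {-} | 2 pending]
  bind b := (Int -> (Bool -> d))
step 2: unify e ~ List (c -> a)  [subst: {b:=(Int -> (Bool -> d))} | 1 pending]
  bind e := List (c -> a)
step 3: unify f ~ d  [subst: {b:=(Int -> (Bool -> d)), e:=List (c -> a)} | 0 pending]
  bind f := d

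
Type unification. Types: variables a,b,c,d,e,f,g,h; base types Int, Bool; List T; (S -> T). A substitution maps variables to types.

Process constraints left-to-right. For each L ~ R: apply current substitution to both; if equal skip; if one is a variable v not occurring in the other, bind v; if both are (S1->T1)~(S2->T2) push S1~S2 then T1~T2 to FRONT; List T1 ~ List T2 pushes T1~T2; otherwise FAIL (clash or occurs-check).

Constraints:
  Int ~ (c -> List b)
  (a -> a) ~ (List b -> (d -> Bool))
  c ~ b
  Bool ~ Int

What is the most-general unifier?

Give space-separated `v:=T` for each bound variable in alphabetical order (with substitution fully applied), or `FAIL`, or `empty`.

step 1: unify Int ~ (c -> List b)  [subst: {-} | 3 pending]
  clash: Int vs (c -> List b)

Answer: FAIL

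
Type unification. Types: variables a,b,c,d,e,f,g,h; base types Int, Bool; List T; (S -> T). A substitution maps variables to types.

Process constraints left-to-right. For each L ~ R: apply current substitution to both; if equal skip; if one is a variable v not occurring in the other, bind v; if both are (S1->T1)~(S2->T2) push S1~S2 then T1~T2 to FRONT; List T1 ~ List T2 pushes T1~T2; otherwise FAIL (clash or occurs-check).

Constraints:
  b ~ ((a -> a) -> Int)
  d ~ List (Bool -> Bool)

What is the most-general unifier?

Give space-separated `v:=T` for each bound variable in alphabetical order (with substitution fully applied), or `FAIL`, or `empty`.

Answer: b:=((a -> a) -> Int) d:=List (Bool -> Bool)

Derivation:
step 1: unify b ~ ((a -> a) -> Int)  [subst: {-} | 1 pending]
  bind b := ((a -> a) -> Int)
step 2: unify d ~ List (Bool -> Bool)  [subst: {b:=((a -> a) -> Int)} | 0 pending]
  bind d := List (Bool -> Bool)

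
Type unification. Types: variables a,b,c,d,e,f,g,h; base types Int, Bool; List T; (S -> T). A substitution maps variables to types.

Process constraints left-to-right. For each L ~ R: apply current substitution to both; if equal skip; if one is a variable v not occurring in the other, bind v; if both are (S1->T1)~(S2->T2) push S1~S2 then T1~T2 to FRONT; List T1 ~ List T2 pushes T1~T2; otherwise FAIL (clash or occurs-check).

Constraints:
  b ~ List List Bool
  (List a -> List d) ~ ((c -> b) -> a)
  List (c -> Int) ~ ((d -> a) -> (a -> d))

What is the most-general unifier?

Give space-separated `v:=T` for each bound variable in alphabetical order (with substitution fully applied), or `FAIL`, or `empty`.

Answer: FAIL

Derivation:
step 1: unify b ~ List List Bool  [subst: {-} | 2 pending]
  bind b := List List Bool
step 2: unify (List a -> List d) ~ ((c -> List List Bool) -> a)  [subst: {b:=List List Bool} | 1 pending]
  -> decompose arrow: push List a~(c -> List List Bool), List d~a
step 3: unify List a ~ (c -> List List Bool)  [subst: {b:=List List Bool} | 2 pending]
  clash: List a vs (c -> List List Bool)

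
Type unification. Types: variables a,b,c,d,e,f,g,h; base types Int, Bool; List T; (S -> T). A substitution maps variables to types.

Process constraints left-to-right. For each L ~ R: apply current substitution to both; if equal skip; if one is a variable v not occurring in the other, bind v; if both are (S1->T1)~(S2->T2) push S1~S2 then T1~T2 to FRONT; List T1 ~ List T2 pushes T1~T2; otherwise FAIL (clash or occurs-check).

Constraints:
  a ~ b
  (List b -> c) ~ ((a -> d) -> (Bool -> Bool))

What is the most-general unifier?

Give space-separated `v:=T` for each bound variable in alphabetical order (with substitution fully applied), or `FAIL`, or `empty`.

Answer: FAIL

Derivation:
step 1: unify a ~ b  [subst: {-} | 1 pending]
  bind a := b
step 2: unify (List b -> c) ~ ((b -> d) -> (Bool -> Bool))  [subst: {a:=b} | 0 pending]
  -> decompose arrow: push List b~(b -> d), c~(Bool -> Bool)
step 3: unify List b ~ (b -> d)  [subst: {a:=b} | 1 pending]
  clash: List b vs (b -> d)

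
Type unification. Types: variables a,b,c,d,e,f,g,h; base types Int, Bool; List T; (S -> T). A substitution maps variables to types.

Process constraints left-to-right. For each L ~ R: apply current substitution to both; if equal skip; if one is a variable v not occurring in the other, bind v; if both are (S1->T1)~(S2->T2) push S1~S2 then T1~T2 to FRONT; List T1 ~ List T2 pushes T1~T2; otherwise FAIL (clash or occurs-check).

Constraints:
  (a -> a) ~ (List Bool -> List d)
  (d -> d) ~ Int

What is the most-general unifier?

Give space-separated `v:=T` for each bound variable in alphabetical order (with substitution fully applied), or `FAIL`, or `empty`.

step 1: unify (a -> a) ~ (List Bool -> List d)  [subst: {-} | 1 pending]
  -> decompose arrow: push a~List Bool, a~List d
step 2: unify a ~ List Bool  [subst: {-} | 2 pending]
  bind a := List Bool
step 3: unify List Bool ~ List d  [subst: {a:=List Bool} | 1 pending]
  -> decompose List: push Bool~d
step 4: unify Bool ~ d  [subst: {a:=List Bool} | 1 pending]
  bind d := Bool
step 5: unify (Bool -> Bool) ~ Int  [subst: {a:=List Bool, d:=Bool} | 0 pending]
  clash: (Bool -> Bool) vs Int

Answer: FAIL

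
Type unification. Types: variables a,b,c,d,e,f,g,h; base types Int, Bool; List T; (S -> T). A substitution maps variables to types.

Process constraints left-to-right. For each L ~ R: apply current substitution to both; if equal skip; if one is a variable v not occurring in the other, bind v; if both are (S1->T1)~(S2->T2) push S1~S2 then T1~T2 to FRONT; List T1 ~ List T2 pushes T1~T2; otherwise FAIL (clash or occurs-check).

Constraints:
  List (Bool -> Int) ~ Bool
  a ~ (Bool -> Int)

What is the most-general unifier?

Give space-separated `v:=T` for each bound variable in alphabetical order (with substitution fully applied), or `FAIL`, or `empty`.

step 1: unify List (Bool -> Int) ~ Bool  [subst: {-} | 1 pending]
  clash: List (Bool -> Int) vs Bool

Answer: FAIL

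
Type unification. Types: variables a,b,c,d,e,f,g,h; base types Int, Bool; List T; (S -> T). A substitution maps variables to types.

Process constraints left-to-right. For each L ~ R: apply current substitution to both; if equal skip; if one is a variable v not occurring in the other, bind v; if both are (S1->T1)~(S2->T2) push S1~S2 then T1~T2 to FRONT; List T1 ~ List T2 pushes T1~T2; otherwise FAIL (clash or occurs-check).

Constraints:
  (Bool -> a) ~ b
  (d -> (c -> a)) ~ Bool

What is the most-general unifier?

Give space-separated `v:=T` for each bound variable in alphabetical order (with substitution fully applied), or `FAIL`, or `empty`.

step 1: unify (Bool -> a) ~ b  [subst: {-} | 1 pending]
  bind b := (Bool -> a)
step 2: unify (d -> (c -> a)) ~ Bool  [subst: {b:=(Bool -> a)} | 0 pending]
  clash: (d -> (c -> a)) vs Bool

Answer: FAIL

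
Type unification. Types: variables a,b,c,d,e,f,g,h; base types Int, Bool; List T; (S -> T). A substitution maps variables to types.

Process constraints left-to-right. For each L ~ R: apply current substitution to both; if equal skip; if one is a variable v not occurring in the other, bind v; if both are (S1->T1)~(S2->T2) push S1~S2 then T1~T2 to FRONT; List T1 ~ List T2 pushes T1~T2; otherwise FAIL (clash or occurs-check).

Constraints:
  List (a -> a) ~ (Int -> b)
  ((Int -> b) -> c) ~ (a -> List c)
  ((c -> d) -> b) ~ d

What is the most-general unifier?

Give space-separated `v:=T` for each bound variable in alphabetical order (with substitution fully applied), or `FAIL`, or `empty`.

step 1: unify List (a -> a) ~ (Int -> b)  [subst: {-} | 2 pending]
  clash: List (a -> a) vs (Int -> b)

Answer: FAIL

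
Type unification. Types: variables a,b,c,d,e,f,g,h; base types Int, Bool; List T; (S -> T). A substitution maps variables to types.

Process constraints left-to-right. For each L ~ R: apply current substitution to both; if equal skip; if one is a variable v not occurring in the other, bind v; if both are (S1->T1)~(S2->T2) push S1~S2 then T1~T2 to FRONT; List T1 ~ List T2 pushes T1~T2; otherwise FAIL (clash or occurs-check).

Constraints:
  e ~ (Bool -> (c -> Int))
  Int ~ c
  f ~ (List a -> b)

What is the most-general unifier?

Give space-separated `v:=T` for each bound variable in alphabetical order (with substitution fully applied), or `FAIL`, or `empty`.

Answer: c:=Int e:=(Bool -> (Int -> Int)) f:=(List a -> b)

Derivation:
step 1: unify e ~ (Bool -> (c -> Int))  [subst: {-} | 2 pending]
  bind e := (Bool -> (c -> Int))
step 2: unify Int ~ c  [subst: {e:=(Bool -> (c -> Int))} | 1 pending]
  bind c := Int
step 3: unify f ~ (List a -> b)  [subst: {e:=(Bool -> (c -> Int)), c:=Int} | 0 pending]
  bind f := (List a -> b)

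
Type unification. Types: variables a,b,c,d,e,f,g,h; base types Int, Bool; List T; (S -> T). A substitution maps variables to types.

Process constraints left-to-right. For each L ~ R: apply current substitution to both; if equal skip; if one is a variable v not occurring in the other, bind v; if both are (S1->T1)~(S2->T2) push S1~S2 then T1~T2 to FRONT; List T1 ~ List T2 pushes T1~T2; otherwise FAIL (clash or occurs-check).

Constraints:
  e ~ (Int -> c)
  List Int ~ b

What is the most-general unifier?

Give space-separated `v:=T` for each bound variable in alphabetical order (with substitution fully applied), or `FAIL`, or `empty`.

Answer: b:=List Int e:=(Int -> c)

Derivation:
step 1: unify e ~ (Int -> c)  [subst: {-} | 1 pending]
  bind e := (Int -> c)
step 2: unify List Int ~ b  [subst: {e:=(Int -> c)} | 0 pending]
  bind b := List Int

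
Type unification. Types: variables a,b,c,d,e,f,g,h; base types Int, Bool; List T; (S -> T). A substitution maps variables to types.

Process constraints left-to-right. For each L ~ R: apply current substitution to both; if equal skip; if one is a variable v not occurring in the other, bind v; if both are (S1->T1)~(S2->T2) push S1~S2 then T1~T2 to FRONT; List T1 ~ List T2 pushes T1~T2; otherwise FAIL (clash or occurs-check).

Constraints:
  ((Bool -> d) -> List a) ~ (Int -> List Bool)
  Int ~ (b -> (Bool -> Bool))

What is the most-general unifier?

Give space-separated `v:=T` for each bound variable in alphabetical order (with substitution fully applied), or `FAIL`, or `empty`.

Answer: FAIL

Derivation:
step 1: unify ((Bool -> d) -> List a) ~ (Int -> List Bool)  [subst: {-} | 1 pending]
  -> decompose arrow: push (Bool -> d)~Int, List a~List Bool
step 2: unify (Bool -> d) ~ Int  [subst: {-} | 2 pending]
  clash: (Bool -> d) vs Int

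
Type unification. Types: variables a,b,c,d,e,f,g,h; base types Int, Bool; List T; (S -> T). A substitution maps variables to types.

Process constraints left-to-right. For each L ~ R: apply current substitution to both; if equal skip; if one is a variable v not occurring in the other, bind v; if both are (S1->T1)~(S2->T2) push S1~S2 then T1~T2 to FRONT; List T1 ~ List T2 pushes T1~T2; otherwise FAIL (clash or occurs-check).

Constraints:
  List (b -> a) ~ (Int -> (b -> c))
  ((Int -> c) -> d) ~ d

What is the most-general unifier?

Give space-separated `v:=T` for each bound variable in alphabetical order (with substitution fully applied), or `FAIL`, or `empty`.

step 1: unify List (b -> a) ~ (Int -> (b -> c))  [subst: {-} | 1 pending]
  clash: List (b -> a) vs (Int -> (b -> c))

Answer: FAIL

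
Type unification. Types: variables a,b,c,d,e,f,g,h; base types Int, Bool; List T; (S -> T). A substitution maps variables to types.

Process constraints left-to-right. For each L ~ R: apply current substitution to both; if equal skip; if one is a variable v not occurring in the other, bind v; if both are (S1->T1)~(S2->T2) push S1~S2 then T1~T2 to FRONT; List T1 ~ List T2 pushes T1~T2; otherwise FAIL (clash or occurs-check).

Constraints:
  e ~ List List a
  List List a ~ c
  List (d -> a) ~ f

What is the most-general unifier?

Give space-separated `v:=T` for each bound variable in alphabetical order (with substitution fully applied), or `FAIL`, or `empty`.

step 1: unify e ~ List List a  [subst: {-} | 2 pending]
  bind e := List List a
step 2: unify List List a ~ c  [subst: {e:=List List a} | 1 pending]
  bind c := List List a
step 3: unify List (d -> a) ~ f  [subst: {e:=List List a, c:=List List a} | 0 pending]
  bind f := List (d -> a)

Answer: c:=List List a e:=List List a f:=List (d -> a)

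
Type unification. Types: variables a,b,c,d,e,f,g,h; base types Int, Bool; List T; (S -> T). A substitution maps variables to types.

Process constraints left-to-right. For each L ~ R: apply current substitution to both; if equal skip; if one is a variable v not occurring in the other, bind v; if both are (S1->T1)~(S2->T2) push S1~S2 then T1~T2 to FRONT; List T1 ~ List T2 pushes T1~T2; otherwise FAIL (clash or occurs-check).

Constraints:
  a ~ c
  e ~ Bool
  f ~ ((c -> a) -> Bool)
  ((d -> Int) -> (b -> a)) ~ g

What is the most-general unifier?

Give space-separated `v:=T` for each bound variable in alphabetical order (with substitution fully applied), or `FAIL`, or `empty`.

step 1: unify a ~ c  [subst: {-} | 3 pending]
  bind a := c
step 2: unify e ~ Bool  [subst: {a:=c} | 2 pending]
  bind e := Bool
step 3: unify f ~ ((c -> c) -> Bool)  [subst: {a:=c, e:=Bool} | 1 pending]
  bind f := ((c -> c) -> Bool)
step 4: unify ((d -> Int) -> (b -> c)) ~ g  [subst: {a:=c, e:=Bool, f:=((c -> c) -> Bool)} | 0 pending]
  bind g := ((d -> Int) -> (b -> c))

Answer: a:=c e:=Bool f:=((c -> c) -> Bool) g:=((d -> Int) -> (b -> c))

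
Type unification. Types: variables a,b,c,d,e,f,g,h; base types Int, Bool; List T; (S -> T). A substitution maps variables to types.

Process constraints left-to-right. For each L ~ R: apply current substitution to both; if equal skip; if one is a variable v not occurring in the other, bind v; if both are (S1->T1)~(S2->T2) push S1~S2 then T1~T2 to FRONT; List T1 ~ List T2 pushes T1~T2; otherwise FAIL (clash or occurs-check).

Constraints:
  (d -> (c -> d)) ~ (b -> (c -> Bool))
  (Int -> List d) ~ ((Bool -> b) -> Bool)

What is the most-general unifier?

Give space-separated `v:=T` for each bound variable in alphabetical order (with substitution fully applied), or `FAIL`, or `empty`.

Answer: FAIL

Derivation:
step 1: unify (d -> (c -> d)) ~ (b -> (c -> Bool))  [subst: {-} | 1 pending]
  -> decompose arrow: push d~b, (c -> d)~(c -> Bool)
step 2: unify d ~ b  [subst: {-} | 2 pending]
  bind d := b
step 3: unify (c -> b) ~ (c -> Bool)  [subst: {d:=b} | 1 pending]
  -> decompose arrow: push c~c, b~Bool
step 4: unify c ~ c  [subst: {d:=b} | 2 pending]
  -> identical, skip
step 5: unify b ~ Bool  [subst: {d:=b} | 1 pending]
  bind b := Bool
step 6: unify (Int -> List Bool) ~ ((Bool -> Bool) -> Bool)  [subst: {d:=b, b:=Bool} | 0 pending]
  -> decompose arrow: push Int~(Bool -> Bool), List Bool~Bool
step 7: unify Int ~ (Bool -> Bool)  [subst: {d:=b, b:=Bool} | 1 pending]
  clash: Int vs (Bool -> Bool)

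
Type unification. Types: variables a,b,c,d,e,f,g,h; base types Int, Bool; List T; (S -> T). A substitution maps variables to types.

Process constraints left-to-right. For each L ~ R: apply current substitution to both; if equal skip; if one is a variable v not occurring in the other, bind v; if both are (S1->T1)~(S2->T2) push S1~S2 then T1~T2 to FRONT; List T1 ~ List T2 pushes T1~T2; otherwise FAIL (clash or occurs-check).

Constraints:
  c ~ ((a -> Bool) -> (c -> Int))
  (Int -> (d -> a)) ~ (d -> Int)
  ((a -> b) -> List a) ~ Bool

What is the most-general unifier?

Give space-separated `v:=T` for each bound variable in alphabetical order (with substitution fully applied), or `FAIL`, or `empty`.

step 1: unify c ~ ((a -> Bool) -> (c -> Int))  [subst: {-} | 2 pending]
  occurs-check fail: c in ((a -> Bool) -> (c -> Int))

Answer: FAIL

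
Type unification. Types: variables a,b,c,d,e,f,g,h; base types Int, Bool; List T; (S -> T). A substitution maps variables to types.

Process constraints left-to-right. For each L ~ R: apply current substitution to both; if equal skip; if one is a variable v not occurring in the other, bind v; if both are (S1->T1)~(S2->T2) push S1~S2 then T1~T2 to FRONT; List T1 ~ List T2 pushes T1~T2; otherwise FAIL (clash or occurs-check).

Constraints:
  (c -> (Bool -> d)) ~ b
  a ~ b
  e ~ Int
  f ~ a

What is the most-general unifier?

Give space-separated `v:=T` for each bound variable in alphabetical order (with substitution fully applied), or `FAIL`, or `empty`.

Answer: a:=(c -> (Bool -> d)) b:=(c -> (Bool -> d)) e:=Int f:=(c -> (Bool -> d))

Derivation:
step 1: unify (c -> (Bool -> d)) ~ b  [subst: {-} | 3 pending]
  bind b := (c -> (Bool -> d))
step 2: unify a ~ (c -> (Bool -> d))  [subst: {b:=(c -> (Bool -> d))} | 2 pending]
  bind a := (c -> (Bool -> d))
step 3: unify e ~ Int  [subst: {b:=(c -> (Bool -> d)), a:=(c -> (Bool -> d))} | 1 pending]
  bind e := Int
step 4: unify f ~ (c -> (Bool -> d))  [subst: {b:=(c -> (Bool -> d)), a:=(c -> (Bool -> d)), e:=Int} | 0 pending]
  bind f := (c -> (Bool -> d))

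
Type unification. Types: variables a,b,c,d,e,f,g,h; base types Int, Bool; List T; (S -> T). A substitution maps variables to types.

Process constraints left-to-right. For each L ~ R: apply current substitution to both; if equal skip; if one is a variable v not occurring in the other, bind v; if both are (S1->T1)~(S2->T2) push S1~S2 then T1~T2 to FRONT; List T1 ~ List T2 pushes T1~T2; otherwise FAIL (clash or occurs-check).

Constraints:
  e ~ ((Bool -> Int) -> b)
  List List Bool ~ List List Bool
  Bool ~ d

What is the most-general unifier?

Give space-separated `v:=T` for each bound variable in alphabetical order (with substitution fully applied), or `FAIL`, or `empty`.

step 1: unify e ~ ((Bool -> Int) -> b)  [subst: {-} | 2 pending]
  bind e := ((Bool -> Int) -> b)
step 2: unify List List Bool ~ List List Bool  [subst: {e:=((Bool -> Int) -> b)} | 1 pending]
  -> identical, skip
step 3: unify Bool ~ d  [subst: {e:=((Bool -> Int) -> b)} | 0 pending]
  bind d := Bool

Answer: d:=Bool e:=((Bool -> Int) -> b)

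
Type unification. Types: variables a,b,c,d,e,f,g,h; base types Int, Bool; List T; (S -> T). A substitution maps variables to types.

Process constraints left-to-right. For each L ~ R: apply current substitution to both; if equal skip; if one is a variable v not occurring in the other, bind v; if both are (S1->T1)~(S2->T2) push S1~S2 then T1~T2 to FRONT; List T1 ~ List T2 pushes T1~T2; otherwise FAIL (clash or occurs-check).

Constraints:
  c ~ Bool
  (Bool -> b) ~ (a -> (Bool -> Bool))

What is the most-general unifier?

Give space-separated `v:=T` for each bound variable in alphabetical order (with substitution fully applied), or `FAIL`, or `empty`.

Answer: a:=Bool b:=(Bool -> Bool) c:=Bool

Derivation:
step 1: unify c ~ Bool  [subst: {-} | 1 pending]
  bind c := Bool
step 2: unify (Bool -> b) ~ (a -> (Bool -> Bool))  [subst: {c:=Bool} | 0 pending]
  -> decompose arrow: push Bool~a, b~(Bool -> Bool)
step 3: unify Bool ~ a  [subst: {c:=Bool} | 1 pending]
  bind a := Bool
step 4: unify b ~ (Bool -> Bool)  [subst: {c:=Bool, a:=Bool} | 0 pending]
  bind b := (Bool -> Bool)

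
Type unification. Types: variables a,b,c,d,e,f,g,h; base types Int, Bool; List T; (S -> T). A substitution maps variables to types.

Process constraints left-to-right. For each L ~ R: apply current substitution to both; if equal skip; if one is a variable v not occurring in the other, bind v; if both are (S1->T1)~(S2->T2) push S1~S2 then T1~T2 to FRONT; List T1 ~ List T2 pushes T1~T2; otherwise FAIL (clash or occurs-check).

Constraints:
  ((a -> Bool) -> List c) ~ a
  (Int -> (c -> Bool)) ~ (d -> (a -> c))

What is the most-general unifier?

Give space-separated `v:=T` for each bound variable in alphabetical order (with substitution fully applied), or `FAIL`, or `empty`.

step 1: unify ((a -> Bool) -> List c) ~ a  [subst: {-} | 1 pending]
  occurs-check fail

Answer: FAIL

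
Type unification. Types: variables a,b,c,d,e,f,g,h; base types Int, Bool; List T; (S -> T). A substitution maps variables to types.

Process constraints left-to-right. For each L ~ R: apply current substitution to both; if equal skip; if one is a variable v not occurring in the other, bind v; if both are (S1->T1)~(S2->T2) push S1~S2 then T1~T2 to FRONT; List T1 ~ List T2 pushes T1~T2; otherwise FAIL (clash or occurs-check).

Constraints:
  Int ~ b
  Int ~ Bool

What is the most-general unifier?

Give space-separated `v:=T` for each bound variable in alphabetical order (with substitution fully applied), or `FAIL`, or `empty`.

step 1: unify Int ~ b  [subst: {-} | 1 pending]
  bind b := Int
step 2: unify Int ~ Bool  [subst: {b:=Int} | 0 pending]
  clash: Int vs Bool

Answer: FAIL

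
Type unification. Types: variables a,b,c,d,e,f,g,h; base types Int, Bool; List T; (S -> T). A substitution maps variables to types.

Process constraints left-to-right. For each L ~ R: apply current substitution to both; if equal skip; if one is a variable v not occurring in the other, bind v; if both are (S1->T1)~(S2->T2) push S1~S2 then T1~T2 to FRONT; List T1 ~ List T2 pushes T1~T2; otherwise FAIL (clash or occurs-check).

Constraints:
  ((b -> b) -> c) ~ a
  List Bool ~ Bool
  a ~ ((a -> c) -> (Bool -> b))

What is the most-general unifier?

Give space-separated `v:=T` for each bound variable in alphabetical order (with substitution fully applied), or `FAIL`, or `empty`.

step 1: unify ((b -> b) -> c) ~ a  [subst: {-} | 2 pending]
  bind a := ((b -> b) -> c)
step 2: unify List Bool ~ Bool  [subst: {a:=((b -> b) -> c)} | 1 pending]
  clash: List Bool vs Bool

Answer: FAIL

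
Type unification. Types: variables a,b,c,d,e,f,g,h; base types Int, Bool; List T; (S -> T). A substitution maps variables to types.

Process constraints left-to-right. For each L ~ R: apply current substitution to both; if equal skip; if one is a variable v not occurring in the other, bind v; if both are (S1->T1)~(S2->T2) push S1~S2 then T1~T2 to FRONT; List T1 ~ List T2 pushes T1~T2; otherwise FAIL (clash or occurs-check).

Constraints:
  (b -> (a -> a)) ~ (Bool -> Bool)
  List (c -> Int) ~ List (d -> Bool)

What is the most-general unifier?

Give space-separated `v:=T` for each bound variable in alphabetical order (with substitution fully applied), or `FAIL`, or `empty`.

Answer: FAIL

Derivation:
step 1: unify (b -> (a -> a)) ~ (Bool -> Bool)  [subst: {-} | 1 pending]
  -> decompose arrow: push b~Bool, (a -> a)~Bool
step 2: unify b ~ Bool  [subst: {-} | 2 pending]
  bind b := Bool
step 3: unify (a -> a) ~ Bool  [subst: {b:=Bool} | 1 pending]
  clash: (a -> a) vs Bool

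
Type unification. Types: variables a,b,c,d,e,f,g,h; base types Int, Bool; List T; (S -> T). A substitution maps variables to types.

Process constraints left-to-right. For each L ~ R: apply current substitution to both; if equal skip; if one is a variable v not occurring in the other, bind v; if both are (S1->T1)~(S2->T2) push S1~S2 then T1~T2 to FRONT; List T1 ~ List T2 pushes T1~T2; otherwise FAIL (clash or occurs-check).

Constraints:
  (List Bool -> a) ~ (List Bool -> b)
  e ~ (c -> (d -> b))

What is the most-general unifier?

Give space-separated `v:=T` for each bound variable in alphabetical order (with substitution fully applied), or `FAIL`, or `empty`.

Answer: a:=b e:=(c -> (d -> b))

Derivation:
step 1: unify (List Bool -> a) ~ (List Bool -> b)  [subst: {-} | 1 pending]
  -> decompose arrow: push List Bool~List Bool, a~b
step 2: unify List Bool ~ List Bool  [subst: {-} | 2 pending]
  -> identical, skip
step 3: unify a ~ b  [subst: {-} | 1 pending]
  bind a := b
step 4: unify e ~ (c -> (d -> b))  [subst: {a:=b} | 0 pending]
  bind e := (c -> (d -> b))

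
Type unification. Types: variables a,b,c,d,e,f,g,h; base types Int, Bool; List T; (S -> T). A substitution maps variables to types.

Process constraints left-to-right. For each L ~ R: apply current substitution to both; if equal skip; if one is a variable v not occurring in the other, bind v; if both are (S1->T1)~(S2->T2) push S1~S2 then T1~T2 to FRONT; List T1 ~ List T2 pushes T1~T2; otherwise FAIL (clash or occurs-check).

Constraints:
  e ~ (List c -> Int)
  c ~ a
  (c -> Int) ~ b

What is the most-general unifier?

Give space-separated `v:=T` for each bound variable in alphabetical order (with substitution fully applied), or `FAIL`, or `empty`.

Answer: b:=(a -> Int) c:=a e:=(List a -> Int)

Derivation:
step 1: unify e ~ (List c -> Int)  [subst: {-} | 2 pending]
  bind e := (List c -> Int)
step 2: unify c ~ a  [subst: {e:=(List c -> Int)} | 1 pending]
  bind c := a
step 3: unify (a -> Int) ~ b  [subst: {e:=(List c -> Int), c:=a} | 0 pending]
  bind b := (a -> Int)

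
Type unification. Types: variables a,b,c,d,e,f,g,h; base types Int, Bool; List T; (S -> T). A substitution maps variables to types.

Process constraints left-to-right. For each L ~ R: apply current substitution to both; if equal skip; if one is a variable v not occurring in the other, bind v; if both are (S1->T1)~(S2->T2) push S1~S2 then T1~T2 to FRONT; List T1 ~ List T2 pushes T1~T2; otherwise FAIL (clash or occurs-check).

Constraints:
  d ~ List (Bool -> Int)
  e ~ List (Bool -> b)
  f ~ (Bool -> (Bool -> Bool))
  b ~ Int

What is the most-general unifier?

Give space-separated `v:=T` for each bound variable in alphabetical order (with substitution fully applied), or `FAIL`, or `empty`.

Answer: b:=Int d:=List (Bool -> Int) e:=List (Bool -> Int) f:=(Bool -> (Bool -> Bool))

Derivation:
step 1: unify d ~ List (Bool -> Int)  [subst: {-} | 3 pending]
  bind d := List (Bool -> Int)
step 2: unify e ~ List (Bool -> b)  [subst: {d:=List (Bool -> Int)} | 2 pending]
  bind e := List (Bool -> b)
step 3: unify f ~ (Bool -> (Bool -> Bool))  [subst: {d:=List (Bool -> Int), e:=List (Bool -> b)} | 1 pending]
  bind f := (Bool -> (Bool -> Bool))
step 4: unify b ~ Int  [subst: {d:=List (Bool -> Int), e:=List (Bool -> b), f:=(Bool -> (Bool -> Bool))} | 0 pending]
  bind b := Int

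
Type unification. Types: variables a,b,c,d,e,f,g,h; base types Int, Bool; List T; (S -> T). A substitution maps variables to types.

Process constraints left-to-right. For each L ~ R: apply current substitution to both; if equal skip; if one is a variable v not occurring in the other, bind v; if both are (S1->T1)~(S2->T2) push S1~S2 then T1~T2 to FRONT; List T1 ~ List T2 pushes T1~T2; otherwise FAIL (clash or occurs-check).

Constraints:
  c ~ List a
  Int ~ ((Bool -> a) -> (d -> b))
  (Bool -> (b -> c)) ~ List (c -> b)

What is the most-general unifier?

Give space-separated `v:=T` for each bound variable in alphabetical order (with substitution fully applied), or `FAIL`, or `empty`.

Answer: FAIL

Derivation:
step 1: unify c ~ List a  [subst: {-} | 2 pending]
  bind c := List a
step 2: unify Int ~ ((Bool -> a) -> (d -> b))  [subst: {c:=List a} | 1 pending]
  clash: Int vs ((Bool -> a) -> (d -> b))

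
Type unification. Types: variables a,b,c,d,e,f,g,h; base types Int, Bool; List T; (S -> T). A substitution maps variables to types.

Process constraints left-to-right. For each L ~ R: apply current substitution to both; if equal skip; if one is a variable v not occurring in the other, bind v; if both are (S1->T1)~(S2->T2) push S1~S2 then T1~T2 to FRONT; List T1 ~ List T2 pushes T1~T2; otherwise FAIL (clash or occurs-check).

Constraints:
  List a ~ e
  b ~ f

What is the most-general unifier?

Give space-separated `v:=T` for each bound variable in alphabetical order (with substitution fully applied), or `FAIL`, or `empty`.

Answer: b:=f e:=List a

Derivation:
step 1: unify List a ~ e  [subst: {-} | 1 pending]
  bind e := List a
step 2: unify b ~ f  [subst: {e:=List a} | 0 pending]
  bind b := f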